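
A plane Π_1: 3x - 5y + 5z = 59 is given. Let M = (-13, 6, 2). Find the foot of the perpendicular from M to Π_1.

(-7, -4, 12)

Foot = M − λn with λ = (n·M − d)/|n|² = (-59 − 59)/59 = -2.
Foot = (-13, 6, 2) − (-2)·(3, -5, 5) = (-7, -4, 12).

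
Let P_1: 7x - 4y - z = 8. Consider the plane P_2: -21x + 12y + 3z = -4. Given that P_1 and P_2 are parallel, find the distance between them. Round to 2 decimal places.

Rescale P_2 by 1/(-3): 7x - 4y - z = 4/3. Then distance = |8 − (4/3)| / √66 ≈ 0.82.

0.82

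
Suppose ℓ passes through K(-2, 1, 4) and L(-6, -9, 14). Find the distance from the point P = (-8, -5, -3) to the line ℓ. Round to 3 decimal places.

A direction vector for ℓ is L − K = (-4, -10, 10).
Taking (-2, 1, 4) on ℓ with direction v = (-4, -10, 10): w = P − (-2, 1, 4) = (-6, -6, -7), and w × v = (-130, 88, 36).
Distance = |w × v| / |v| = √25940 / √216 ≈ 10.959.

10.959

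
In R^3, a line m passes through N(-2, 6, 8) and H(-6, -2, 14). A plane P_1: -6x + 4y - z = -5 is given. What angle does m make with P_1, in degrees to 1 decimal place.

A direction vector for m is H − N = (-4, -8, 6).
sin θ = |n·v| / (|n||v|) = |-14| / (√53 · √116) = 0.17855.
θ ≈ 10.3°.

10.3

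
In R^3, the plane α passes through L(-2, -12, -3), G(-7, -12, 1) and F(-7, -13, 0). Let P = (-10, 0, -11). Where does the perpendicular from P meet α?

(-2, -10, -1)

LG = (-5, 0, 4), LF = (-5, -1, 3); a normal to α is LG × LF = (4, -5, 5).
Using L: α has equation 4x - 5y + 5z = 37.
Foot = P − λn with λ = (n·P − d)/|n|² = (-95 − 37)/66 = -2.
Foot = (-10, 0, -11) − (-2)·(4, -5, 5) = (-2, -10, -1).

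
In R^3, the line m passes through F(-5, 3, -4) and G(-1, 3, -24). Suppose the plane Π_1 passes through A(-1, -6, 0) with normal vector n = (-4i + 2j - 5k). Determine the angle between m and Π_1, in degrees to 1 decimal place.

A direction vector for m is G − F = (4, 0, -20).
Π_1: n·r = n·A gives -4x + 2y - 5z = -8.
sin θ = |n·v| / (|n||v|) = |84| / (√45 · √416) = 0.61394.
θ ≈ 37.9°.

37.9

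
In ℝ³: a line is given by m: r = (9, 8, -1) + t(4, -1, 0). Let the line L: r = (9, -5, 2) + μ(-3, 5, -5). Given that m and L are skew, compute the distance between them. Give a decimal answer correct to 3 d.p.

Common perpendicular direction n = (4, -1, 0) × (-3, 5, -5) = (5, 20, 17).
With w = (9, -5, 2) − (9, 8, -1) = (0, -13, 3), w · n = -209.
Distance = |w · n| / |n| = |-209| / √714 ≈ 7.822.

7.822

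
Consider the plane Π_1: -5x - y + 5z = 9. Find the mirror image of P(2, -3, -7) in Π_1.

(-8, -5, 3)

λ = (n·P − d)/|n|² = (-42 − 9)/51 = -1.
Reflection = P − 2λn = (2, -3, -7) − (-2)·(-5, -1, 5) = (-8, -5, 3).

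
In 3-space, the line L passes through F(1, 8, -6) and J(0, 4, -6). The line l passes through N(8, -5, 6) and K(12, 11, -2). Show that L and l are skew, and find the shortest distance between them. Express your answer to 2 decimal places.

A direction vector for L is J − F = (-1, -4, 0).
A direction vector for l is K − N = (4, 16, -8).
Common perpendicular direction n = (-1, -4, 0) × (4, 16, -8) = (32, -8, 0).
With w = (8, -5, 6) − (1, 8, -6) = (7, -13, 12), w · n = 328.
Since n ≠ 0 the lines are not parallel, and w · n = 328 ≠ 0 so they do not intersect; hence they are skew.
Distance = |w · n| / |n| = |328| / √1088 ≈ 9.94.

9.94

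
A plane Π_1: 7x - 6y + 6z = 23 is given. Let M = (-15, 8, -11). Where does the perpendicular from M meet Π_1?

Foot = M − λn with λ = (n·M − d)/|n|² = (-219 − 23)/121 = -2.
Foot = (-15, 8, -11) − (-2)·(7, -6, 6) = (-1, -4, 1).

(-1, -4, 1)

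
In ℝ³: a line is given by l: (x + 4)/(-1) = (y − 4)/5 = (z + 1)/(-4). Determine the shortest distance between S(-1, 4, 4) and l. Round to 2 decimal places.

4.63

l has direction (-1, 5, -4) through (-4, 4, -1).
Taking (-4, 4, -1) on l with direction v = (-1, 5, -4): w = S − (-4, 4, -1) = (3, 0, 5), and w × v = (-25, 7, 15).
Distance = |w × v| / |v| = √899 / √42 ≈ 4.63.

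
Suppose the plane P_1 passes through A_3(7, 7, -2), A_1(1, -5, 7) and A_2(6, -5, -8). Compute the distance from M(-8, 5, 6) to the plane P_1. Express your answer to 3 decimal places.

10.923

A_3A_1 = (-6, -12, 9), A_3A_2 = (-1, -12, -6); a normal to P_1 is A_3A_1 × A_3A_2 = (180, -45, 60).
Using A_3: P_1 has equation 180x - 45y + 60z = 825.
n·M − d = (180)·(-8) + (-45)·(5) + (60)·(6) − 825 = -2130; |n| = √38025.
Distance = |-2130| / √38025 = 2130/√38025 ≈ 10.923.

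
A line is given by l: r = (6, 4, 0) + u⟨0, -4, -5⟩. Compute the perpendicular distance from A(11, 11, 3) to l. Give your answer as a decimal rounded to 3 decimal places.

6.156

Taking (6, 4, 0) on l with direction v = (0, -4, -5): w = A − (6, 4, 0) = (5, 7, 3), and w × v = (-23, 25, -20).
Distance = |w × v| / |v| = √1554 / √41 ≈ 6.156.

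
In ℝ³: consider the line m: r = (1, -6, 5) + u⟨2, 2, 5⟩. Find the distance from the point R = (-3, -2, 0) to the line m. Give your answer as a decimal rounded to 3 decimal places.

6.169

Taking (1, -6, 5) on m with direction v = (2, 2, 5): w = R − (1, -6, 5) = (-4, 4, -5), and w × v = (30, 10, -16).
Distance = |w × v| / |v| = √1256 / √33 ≈ 6.169.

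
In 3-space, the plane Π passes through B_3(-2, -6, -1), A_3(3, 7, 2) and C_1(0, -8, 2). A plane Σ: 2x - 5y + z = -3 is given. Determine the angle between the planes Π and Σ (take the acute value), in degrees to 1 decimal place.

71.9

B_3A_3 = (5, 13, 3), B_3C_1 = (2, -2, 3); a normal to Π is B_3A_3 × B_3C_1 = (45, -9, -36).
Using B_3: Π has equation 45x - 9y - 36z = 0.
cos θ = |n₁·n₂| / (|n₁||n₂|) = |99| / (√3402 · √30).
θ = arccos(0.30989) ≈ 71.9°.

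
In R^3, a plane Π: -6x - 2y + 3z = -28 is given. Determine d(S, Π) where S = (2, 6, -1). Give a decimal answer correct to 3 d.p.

n·S − d = (-6)·(2) + (-2)·(6) + (3)·(-1) − (-28) = 1; |n| = √49.
Distance = |1| / √49 = 1/√49 ≈ 0.143.

0.143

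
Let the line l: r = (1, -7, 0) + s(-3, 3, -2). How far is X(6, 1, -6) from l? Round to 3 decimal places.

Taking (1, -7, 0) on l with direction v = (-3, 3, -2): w = X − (1, -7, 0) = (5, 8, -6), and w × v = (2, 28, 39).
Distance = |w × v| / |v| = √2309 / √22 ≈ 10.245.

10.245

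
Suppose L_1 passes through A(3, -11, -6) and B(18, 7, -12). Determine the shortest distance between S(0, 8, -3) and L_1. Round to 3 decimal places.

15.682

A direction vector for L_1 is B − A = (15, 18, -6).
Taking (3, -11, -6) on L_1 with direction v = (15, 18, -6): w = S − (3, -11, -6) = (-3, 19, 3), and w × v = (-168, 27, -339).
Distance = |w × v| / |v| = √143874 / √585 ≈ 15.682.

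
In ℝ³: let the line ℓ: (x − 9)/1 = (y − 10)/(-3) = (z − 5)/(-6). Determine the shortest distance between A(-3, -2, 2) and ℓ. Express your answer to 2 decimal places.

16.08

ℓ has direction (1, -3, -6) through (9, 10, 5).
Taking (9, 10, 5) on ℓ with direction v = (1, -3, -6): w = A − (9, 10, 5) = (-12, -12, -3), and w × v = (63, -75, 48).
Distance = |w × v| / |v| = √11898 / √46 ≈ 16.08.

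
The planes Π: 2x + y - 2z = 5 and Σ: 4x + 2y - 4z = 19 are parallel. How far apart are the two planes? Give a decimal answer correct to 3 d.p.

1.500

Rescale Σ by 1/2: 2x + y - 2z = 19/2. Then distance = |5 − (19/2)| / √9 ≈ 1.500.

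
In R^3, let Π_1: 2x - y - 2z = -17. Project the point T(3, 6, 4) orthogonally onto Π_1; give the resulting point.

Foot = T − λn with λ = (n·T − d)/|n|² = (-8 − (-17))/9 = 1.
Foot = (3, 6, 4) − 1·(2, -1, -2) = (1, 7, 6).

(1, 7, 6)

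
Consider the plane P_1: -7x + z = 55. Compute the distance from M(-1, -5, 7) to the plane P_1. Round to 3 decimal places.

5.798

n·M − d = (-7)·(-1) + (0)·(-5) + (1)·(7) − 55 = -41; |n| = √50.
Distance = |-41| / √50 = 41/√50 ≈ 5.798.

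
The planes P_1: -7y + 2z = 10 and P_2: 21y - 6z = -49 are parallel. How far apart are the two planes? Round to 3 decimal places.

Rescale P_2 by 1/(-3): -7y + 2z = 49/3. Then distance = |10 − (49/3)| / √53 ≈ 0.870.

0.870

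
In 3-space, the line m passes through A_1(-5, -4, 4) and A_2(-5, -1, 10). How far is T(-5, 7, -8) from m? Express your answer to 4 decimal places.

15.2053

A direction vector for m is A_2 − A_1 = (0, 3, 6).
Taking (-5, -4, 4) on m with direction v = (0, 3, 6): w = T − (-5, -4, 4) = (0, 11, -12), and w × v = (102, 0, 0).
Distance = |w × v| / |v| = √10404 / √45 ≈ 15.2053.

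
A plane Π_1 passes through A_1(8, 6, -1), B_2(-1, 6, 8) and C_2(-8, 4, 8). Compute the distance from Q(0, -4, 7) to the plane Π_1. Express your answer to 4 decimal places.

9.2717

A_1B_2 = (-9, 0, 9), A_1C_2 = (-16, -2, 9); a normal to Π_1 is A_1B_2 × A_1C_2 = (18, -63, 18).
Using A_1: Π_1 has equation 18x - 63y + 18z = -252.
n·Q − d = (18)·(0) + (-63)·(-4) + (18)·(7) − (-252) = 630; |n| = √4617.
Distance = |630| / √4617 = 630/√4617 ≈ 9.2717.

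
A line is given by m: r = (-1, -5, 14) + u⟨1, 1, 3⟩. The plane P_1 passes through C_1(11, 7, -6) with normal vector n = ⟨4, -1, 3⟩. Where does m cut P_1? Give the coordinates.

P_1: n·r = n·C_1 gives 4x - y + 3z = 19.
Substitute r = (-1, -5, 14) + t(1, 1, 3) into the plane: 43 + 12t = 19, so t = -2.
Intersection: (-1, -5, 14) + (-2)·(1, 1, 3) = (-3, -7, 8).

(-3, -7, 8)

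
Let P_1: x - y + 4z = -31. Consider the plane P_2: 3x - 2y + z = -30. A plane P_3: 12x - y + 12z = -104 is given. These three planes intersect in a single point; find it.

Solving the 3×3 linear system x - y + 4z = -31, 3x - 2y + z = -30, 12x - y + 12z = -104 (e.g. by elimination or Cramer's rule, determinant = 85) gives (-3, 8, -5).

(-3, 8, -5)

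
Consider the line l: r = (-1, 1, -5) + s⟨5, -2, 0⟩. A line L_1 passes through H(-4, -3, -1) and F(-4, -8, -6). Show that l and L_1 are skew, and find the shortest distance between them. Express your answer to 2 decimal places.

6.26

A direction vector for L_1 is F − H = (0, -5, -5).
Common perpendicular direction n = (5, -2, 0) × (0, -5, -5) = (10, 25, -25).
With w = (-4, -3, -1) − (-1, 1, -5) = (-3, -4, 4), w · n = -230.
Since n ≠ 0 the lines are not parallel, and w · n = -230 ≠ 0 so they do not intersect; hence they are skew.
Distance = |w · n| / |n| = |-230| / √1350 ≈ 6.26.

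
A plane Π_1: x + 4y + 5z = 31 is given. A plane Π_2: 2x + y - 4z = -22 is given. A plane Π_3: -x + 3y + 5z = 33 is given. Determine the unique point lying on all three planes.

Solving the 3×3 linear system x + 4y + 5z = 31, 2x + y - 4z = -22, -x + 3y + 5z = 33 (e.g. by elimination or Cramer's rule, determinant = 28) gives (-2, 2, 5).

(-2, 2, 5)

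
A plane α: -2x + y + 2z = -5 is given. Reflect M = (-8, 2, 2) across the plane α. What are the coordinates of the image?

(4, -4, -10)

λ = (n·M − d)/|n|² = (22 − (-5))/9 = 3.
Reflection = M − 2λn = (-8, 2, 2) − 6·(-2, 1, 2) = (4, -4, -10).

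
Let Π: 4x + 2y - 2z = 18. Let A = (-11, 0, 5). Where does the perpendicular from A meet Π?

(1, 6, -1)

Foot = A − λn with λ = (n·A − d)/|n|² = (-54 − 18)/24 = -3.
Foot = (-11, 0, 5) − (-3)·(4, 2, -2) = (1, 6, -1).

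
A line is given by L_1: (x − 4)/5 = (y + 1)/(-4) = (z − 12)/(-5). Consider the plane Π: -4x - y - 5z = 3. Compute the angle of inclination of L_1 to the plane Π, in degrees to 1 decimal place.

L_1 has direction (5, -4, -5) through (4, -1, 12).
sin θ = |n·v| / (|n||v|) = |9| / (√42 · √66) = 0.17094.
θ ≈ 9.8°.

9.8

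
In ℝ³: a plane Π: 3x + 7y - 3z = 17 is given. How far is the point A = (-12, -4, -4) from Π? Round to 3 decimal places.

8.430

n·A − d = (3)·(-12) + (7)·(-4) + (-3)·(-4) − 17 = -69; |n| = √67.
Distance = |-69| / √67 = 69/√67 ≈ 8.430.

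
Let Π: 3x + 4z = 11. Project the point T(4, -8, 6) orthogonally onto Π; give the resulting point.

Foot = T − λn with λ = (n·T − d)/|n|² = (36 − 11)/25 = 1.
Foot = (4, -8, 6) − 1·(3, 0, 4) = (1, -8, 2).

(1, -8, 2)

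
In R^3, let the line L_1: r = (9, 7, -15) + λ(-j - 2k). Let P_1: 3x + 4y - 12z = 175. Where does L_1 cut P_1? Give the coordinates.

(9, 10, -9)

Substitute r = (9, 7, -15) + t(0, -1, -2) into the plane: 235 + 20t = 175, so t = -3.
Intersection: (9, 7, -15) + (-3)·(0, -1, -2) = (9, 10, -9).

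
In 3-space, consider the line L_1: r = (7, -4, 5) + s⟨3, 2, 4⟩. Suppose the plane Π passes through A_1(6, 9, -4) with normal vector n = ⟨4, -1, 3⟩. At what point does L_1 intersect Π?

(1, -8, -3)

Π: n·r = n·A_1 gives 4x - y + 3z = 3.
Substitute r = (7, -4, 5) + t(3, 2, 4) into the plane: 47 + 22t = 3, so t = -2.
Intersection: (7, -4, 5) + (-2)·(3, 2, 4) = (1, -8, -3).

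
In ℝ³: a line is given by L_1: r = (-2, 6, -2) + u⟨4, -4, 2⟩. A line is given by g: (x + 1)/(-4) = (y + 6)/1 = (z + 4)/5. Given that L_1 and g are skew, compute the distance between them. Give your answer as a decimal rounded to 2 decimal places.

g has direction (-4, 1, 5) through (-1, -6, -4).
Common perpendicular direction n = (4, -4, 2) × (-4, 1, 5) = (-22, -28, -12).
With w = (-1, -6, -4) − (-2, 6, -2) = (1, -12, -2), w · n = 338.
Distance = |w · n| / |n| = |338| / √1412 ≈ 8.99.

8.99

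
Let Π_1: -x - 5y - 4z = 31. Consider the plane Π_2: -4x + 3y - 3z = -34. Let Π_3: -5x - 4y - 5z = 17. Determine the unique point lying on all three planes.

(1, -8, 2)

Solving the 3×3 linear system -x - 5y - 4z = 31, -4x + 3y - 3z = -34, -5x - 4y - 5z = 17 (e.g. by elimination or Cramer's rule, determinant = -72) gives (1, -8, 2).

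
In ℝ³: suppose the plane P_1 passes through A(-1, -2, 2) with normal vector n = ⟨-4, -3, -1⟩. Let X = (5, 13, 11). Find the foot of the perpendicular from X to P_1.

(-7, 4, 8)

P_1: n·r = n·A gives -4x - 3y - z = 8.
Foot = X − λn with λ = (n·X − d)/|n|² = (-70 − 8)/26 = -3.
Foot = (5, 13, 11) − (-3)·(-4, -3, -1) = (-7, 4, 8).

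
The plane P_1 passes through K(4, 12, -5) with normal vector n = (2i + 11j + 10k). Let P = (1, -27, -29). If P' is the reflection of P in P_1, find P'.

P_1: n·r = n·K gives 2x + 11y + 10z = 90.
λ = (n·P − d)/|n|² = (-585 − 90)/225 = -3.
Reflection = P − 2λn = (1, -27, -29) − (-6)·(2, 11, 10) = (13, 39, 31).

(13, 39, 31)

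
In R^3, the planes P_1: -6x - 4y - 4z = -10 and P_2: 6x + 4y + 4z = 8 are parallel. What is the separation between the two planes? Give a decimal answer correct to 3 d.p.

0.243

Rescale P_2 by 1/(-1): -6x - 4y - 4z = -8. Then distance = |-10 − (-8)| / √68 ≈ 0.243.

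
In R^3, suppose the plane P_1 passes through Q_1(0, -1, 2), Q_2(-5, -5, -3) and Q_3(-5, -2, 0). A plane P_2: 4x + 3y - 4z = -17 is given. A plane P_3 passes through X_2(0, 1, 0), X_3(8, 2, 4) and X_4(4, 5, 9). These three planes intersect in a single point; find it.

(0, 5, 8)

Q_1Q_2 = (-5, -4, -5), Q_1Q_3 = (-5, -1, -2); a normal to P_1 is Q_1Q_2 × Q_1Q_3 = (3, 15, -15).
Using Q_1: P_1 has equation 3x + 15y - 15z = -45.
X_2X_3 = (8, 1, 4), X_2X_4 = (4, 4, 9); a normal to P_3 is X_2X_3 × X_2X_4 = (-7, -56, 28).
Using X_2: P_3 has equation -7x - 56y + 28z = -56.
Solving the 3×3 linear system 3x + 15y - 15z = -45, 4x + 3y - 4z = -17, -7x - 56y + 28z = -56 (e.g. by elimination or Cramer's rule, determinant = 1365) gives (0, 5, 8).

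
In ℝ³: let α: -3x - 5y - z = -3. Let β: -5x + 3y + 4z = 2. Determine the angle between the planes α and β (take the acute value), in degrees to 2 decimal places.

cos θ = |n₁·n₂| / (|n₁||n₂|) = |-4| / (√35 · √50).
θ = arccos(0.09562) ≈ 84.51°.

84.51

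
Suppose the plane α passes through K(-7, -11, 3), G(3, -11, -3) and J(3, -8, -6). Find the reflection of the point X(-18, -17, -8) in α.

(-6, 3, 12)

KG = (10, 0, -6), KJ = (10, 3, -9); a normal to α is KG × KJ = (18, 30, 30).
Using K: α has equation 18x + 30y + 30z = -366.
λ = (n·X − d)/|n|² = (-1074 − (-366))/2124 = -1/3.
Reflection = X − 2λn = (-18, -17, -8) − (-2/3)·(18, 30, 30) = (-6, 3, 12).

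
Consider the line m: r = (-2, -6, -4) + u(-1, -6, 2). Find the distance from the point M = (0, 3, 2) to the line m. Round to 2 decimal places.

8.59

Taking (-2, -6, -4) on m with direction v = (-1, -6, 2): w = M − (-2, -6, -4) = (2, 9, 6), and w × v = (54, -10, -3).
Distance = |w × v| / |v| = √3025 / √41 ≈ 8.59.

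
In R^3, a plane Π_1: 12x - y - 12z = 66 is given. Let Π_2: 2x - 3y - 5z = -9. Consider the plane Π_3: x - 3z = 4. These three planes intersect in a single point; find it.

Solving the 3×3 linear system 12x - y - 12z = 66, 2x - 3y - 5z = -9, x - 3z = 4 (e.g. by elimination or Cramer's rule, determinant = 71) gives (7, 6, 1).

(7, 6, 1)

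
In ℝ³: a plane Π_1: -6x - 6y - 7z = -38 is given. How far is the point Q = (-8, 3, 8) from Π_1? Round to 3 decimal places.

1.091

n·Q − d = (-6)·(-8) + (-6)·(3) + (-7)·(8) − (-38) = 12; |n| = √121.
Distance = |12| / √121 = 12/√121 ≈ 1.091.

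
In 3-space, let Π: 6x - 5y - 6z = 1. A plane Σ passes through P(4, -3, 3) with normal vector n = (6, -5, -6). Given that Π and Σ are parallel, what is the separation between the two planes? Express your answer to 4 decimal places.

Σ: n·r = n·P gives 6x - 5y - 6z = 21.
Same normal n = (6, -5, -6) with |n| = √97; distance = |1 − 21| / |n| = 20/√97 ≈ 2.0307.

2.0307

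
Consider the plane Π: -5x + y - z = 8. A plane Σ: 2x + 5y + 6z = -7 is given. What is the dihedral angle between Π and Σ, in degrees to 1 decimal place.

74.8

cos θ = |n₁·n₂| / (|n₁||n₂|) = |-11| / (√27 · √65).
θ = arccos(0.26258) ≈ 74.8°.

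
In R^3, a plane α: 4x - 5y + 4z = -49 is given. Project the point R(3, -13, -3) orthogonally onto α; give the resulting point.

(-5, -3, -11)

Foot = R − λn with λ = (n·R − d)/|n|² = (65 − (-49))/57 = 2.
Foot = (3, -13, -3) − 2·(4, -5, 4) = (-5, -3, -11).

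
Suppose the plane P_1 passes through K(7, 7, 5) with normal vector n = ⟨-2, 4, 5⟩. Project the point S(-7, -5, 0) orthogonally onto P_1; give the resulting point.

P_1: n·r = n·K gives -2x + 4y + 5z = 39.
Foot = S − λn with λ = (n·S − d)/|n|² = (-6 − 39)/45 = -1.
Foot = (-7, -5, 0) − (-1)·(-2, 4, 5) = (-9, -1, 5).

(-9, -1, 5)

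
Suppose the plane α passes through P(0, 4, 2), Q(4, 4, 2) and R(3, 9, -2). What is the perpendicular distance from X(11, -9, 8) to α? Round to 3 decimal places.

3.436

PQ = (4, 0, 0), PR = (3, 5, -4); a normal to α is PQ × PR = (0, 16, 20).
Using P: α has equation 16y + 20z = 104.
n·X − d = (0)·(11) + (16)·(-9) + (20)·(8) − 104 = -88; |n| = √656.
Distance = |-88| / √656 = 88/√656 ≈ 3.436.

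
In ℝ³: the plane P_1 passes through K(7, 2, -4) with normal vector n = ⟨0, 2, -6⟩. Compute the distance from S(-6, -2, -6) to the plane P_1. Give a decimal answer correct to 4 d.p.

P_1: n·r = n·K gives 2y - 6z = 28.
n·S − d = (0)·(-6) + (2)·(-2) + (-6)·(-6) − 28 = 4; |n| = √40.
Distance = |4| / √40 = 4/√40 ≈ 0.6325.

0.6325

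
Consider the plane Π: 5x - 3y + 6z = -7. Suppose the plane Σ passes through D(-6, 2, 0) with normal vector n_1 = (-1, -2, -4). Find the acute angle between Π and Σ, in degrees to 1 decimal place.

53.1

Σ: n_1·r = n_1·D gives -x - 2y - 4z = 2.
cos θ = |n₁·n₂| / (|n₁||n₂|) = |-23| / (√70 · √21).
θ = arccos(0.59989) ≈ 53.1°.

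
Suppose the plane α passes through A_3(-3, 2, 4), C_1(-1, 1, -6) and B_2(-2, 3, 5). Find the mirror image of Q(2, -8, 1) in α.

A_3C_1 = (2, -1, -10), A_3B_2 = (1, 1, 1); a normal to α is A_3C_1 × A_3B_2 = (9, -12, 3).
Using A_3: α has equation 9x - 12y + 3z = -39.
λ = (n·Q − d)/|n|² = (117 − (-39))/234 = 2/3.
Reflection = Q − 2λn = (2, -8, 1) − (4/3)·(9, -12, 3) = (-10, 8, -3).

(-10, 8, -3)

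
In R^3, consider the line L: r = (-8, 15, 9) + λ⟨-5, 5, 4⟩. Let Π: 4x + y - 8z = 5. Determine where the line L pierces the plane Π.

Substitute r = (-8, 15, 9) + t(-5, 5, 4) into the plane: -89 + (-47)t = 5, so t = -2.
Intersection: (-8, 15, 9) + (-2)·(-5, 5, 4) = (2, 5, 1).

(2, 5, 1)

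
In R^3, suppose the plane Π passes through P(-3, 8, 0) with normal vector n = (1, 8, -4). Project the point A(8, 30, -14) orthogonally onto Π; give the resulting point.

(5, 6, -2)

Π: n·r = n·P gives x + 8y - 4z = 61.
Foot = A − λn with λ = (n·A − d)/|n|² = (304 − 61)/81 = 3.
Foot = (8, 30, -14) − 3·(1, 8, -4) = (5, 6, -2).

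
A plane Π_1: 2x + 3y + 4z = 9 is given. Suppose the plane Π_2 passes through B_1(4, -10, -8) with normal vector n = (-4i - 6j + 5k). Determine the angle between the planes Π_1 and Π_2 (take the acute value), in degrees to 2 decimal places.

Π_2: n·r = n·B_1 gives -4x - 6y + 5z = 4.
cos θ = |n₁·n₂| / (|n₁||n₂|) = |-6| / (√29 · √77).
θ = arccos(0.12697) ≈ 82.71°.

82.71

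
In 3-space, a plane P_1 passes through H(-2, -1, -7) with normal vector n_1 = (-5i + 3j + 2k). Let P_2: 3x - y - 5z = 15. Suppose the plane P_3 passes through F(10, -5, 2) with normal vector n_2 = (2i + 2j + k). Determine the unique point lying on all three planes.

P_1: n_1·r = n_1·H gives -5x + 3y + 2z = -7.
P_3: n_2·r = n_2·F gives 2x + 2y + z = 12.
Solving the 3×3 linear system -5x + 3y + 2z = -7, 3x - y - 5z = 15, 2x + 2y + z = 12 (e.g. by elimination or Cramer's rule, determinant = -68) gives (3, 4, -2).

(3, 4, -2)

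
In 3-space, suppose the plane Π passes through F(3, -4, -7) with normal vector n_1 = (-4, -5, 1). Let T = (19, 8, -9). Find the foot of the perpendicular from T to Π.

Π: n_1·r = n_1·F gives -4x - 5y + z = 1.
Foot = T − λn with λ = (n·T − d)/|n|² = (-125 − 1)/42 = -3.
Foot = (19, 8, -9) − (-3)·(-4, -5, 1) = (7, -7, -6).

(7, -7, -6)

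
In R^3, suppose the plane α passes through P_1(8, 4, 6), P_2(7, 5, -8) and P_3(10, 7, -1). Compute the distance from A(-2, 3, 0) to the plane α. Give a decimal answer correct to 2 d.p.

5.73

P_1P_2 = (-1, 1, -14), P_1P_3 = (2, 3, -7); a normal to α is P_1P_2 × P_1P_3 = (35, -35, -5).
Using P_1: α has equation 35x - 35y - 5z = 110.
n·A − d = (35)·(-2) + (-35)·(3) + (-5)·(0) − 110 = -285; |n| = √2475.
Distance = |-285| / √2475 = 285/√2475 ≈ 5.73.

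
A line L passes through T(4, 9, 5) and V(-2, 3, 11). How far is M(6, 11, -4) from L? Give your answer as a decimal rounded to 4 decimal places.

5.7155

A direction vector for L is V − T = (-6, -6, 6).
Taking (4, 9, 5) on L with direction v = (-6, -6, 6): w = M − (4, 9, 5) = (2, 2, -9), and w × v = (-42, 42, 0).
Distance = |w × v| / |v| = √3528 / √108 ≈ 5.7155.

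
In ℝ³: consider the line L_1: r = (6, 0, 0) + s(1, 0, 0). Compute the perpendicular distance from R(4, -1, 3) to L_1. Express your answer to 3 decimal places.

Taking (6, 0, 0) on L_1 with direction v = (1, 0, 0): w = R − (6, 0, 0) = (-2, -1, 3), and w × v = (0, 3, 1).
Distance = |w × v| / |v| = √10 / √1 ≈ 3.162.

3.162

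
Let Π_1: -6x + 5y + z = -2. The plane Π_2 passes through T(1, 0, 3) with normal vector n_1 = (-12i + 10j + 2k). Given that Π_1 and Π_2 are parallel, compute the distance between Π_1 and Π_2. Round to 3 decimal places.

0.127

Π_2: n_1·r = n_1·T gives -12x + 10y + 2z = -6.
Rescale Π_2 by 1/2: -6x + 5y + z = -3. Then distance = |-2 − (-3)| / √62 ≈ 0.127.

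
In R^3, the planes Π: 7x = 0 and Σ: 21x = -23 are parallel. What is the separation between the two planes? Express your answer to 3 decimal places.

1.095

Rescale Σ by 1/3: 7x = -23/3. Then distance = |0 − (-23/3)| / √49 ≈ 1.095.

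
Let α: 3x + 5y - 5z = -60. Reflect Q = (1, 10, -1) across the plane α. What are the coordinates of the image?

λ = (n·Q − d)/|n|² = (58 − (-60))/59 = 2.
Reflection = Q − 2λn = (1, 10, -1) − 4·(3, 5, -5) = (-11, -10, 19).

(-11, -10, 19)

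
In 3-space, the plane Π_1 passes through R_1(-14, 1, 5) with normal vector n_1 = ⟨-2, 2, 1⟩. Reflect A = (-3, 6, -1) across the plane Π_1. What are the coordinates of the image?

(-11, 14, 3)

Π_1: n_1·r = n_1·R_1 gives -2x + 2y + z = 35.
λ = (n·A − d)/|n|² = (17 − 35)/9 = -2.
Reflection = A − 2λn = (-3, 6, -1) − (-4)·(-2, 2, 1) = (-11, 14, 3).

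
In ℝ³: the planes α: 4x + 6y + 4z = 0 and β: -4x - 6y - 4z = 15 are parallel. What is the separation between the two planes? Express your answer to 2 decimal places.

1.82

Rescale β by 1/(-1): 4x + 6y + 4z = -15. Then distance = |0 − (-15)| / √68 ≈ 1.82.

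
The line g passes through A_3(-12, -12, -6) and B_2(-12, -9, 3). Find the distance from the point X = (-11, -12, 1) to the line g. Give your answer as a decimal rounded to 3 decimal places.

A direction vector for g is B_2 − A_3 = (0, 3, 9).
Taking (-12, -12, -6) on g with direction v = (0, 3, 9): w = X − (-12, -12, -6) = (1, 0, 7), and w × v = (-21, -9, 3).
Distance = |w × v| / |v| = √531 / √90 ≈ 2.429.

2.429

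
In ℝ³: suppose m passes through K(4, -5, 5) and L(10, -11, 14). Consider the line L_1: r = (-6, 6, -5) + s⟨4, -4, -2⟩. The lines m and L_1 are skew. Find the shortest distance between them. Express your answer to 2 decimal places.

A direction vector for m is L − K = (6, -6, 9).
Common perpendicular direction n = (6, -6, 9) × (4, -4, -2) = (48, 48, 0).
With w = (-6, 6, -5) − (4, -5, 5) = (-10, 11, -10), w · n = 48.
Distance = |w · n| / |n| = |48| / √4608 ≈ 0.71.

0.71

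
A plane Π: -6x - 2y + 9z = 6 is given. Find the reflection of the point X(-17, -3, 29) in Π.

(19, 9, -25)

λ = (n·X − d)/|n|² = (369 − 6)/121 = 3.
Reflection = X − 2λn = (-17, -3, 29) − 6·(-6, -2, 9) = (19, 9, -25).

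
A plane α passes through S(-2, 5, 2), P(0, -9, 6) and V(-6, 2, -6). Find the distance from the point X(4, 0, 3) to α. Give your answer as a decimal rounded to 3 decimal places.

SP = (2, -14, 4), SV = (-4, -3, -8); a normal to α is SP × SV = (124, 0, -62).
Using S: α has equation 124x - 62z = -372.
n·X − d = (124)·(4) + (0)·(0) + (-62)·(3) − (-372) = 682; |n| = √19220.
Distance = |682| / √19220 = 682/√19220 ≈ 4.919.

4.919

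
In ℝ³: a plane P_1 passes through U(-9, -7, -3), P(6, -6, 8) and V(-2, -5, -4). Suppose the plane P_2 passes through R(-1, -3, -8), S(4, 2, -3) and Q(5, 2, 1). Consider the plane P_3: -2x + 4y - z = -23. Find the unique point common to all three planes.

(-1, -6, 1)

UP = (15, 1, 11), UV = (7, 2, -1); a normal to P_1 is UP × UV = (-23, 92, 23).
Using U: P_1 has equation -23x + 92y + 23z = -506.
RS = (5, 5, 5), RQ = (6, 5, 9); a normal to P_2 is RS × RQ = (20, -15, -5).
Using R: P_2 has equation 20x - 15y - 5z = 65.
Solving the 3×3 linear system -23x + 92y + 23z = -506, 20x - 15y - 5z = 65, -2x + 4y - z = -23 (e.g. by elimination or Cramer's rule, determinant = 3105) gives (-1, -6, 1).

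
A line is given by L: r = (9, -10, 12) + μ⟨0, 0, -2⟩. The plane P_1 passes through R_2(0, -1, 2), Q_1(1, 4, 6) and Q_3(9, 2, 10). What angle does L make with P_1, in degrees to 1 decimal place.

46.7

R_2Q_1 = (1, 5, 4), R_2Q_3 = (9, 3, 8); a normal to P_1 is R_2Q_1 × R_2Q_3 = (28, 28, -42).
Using R_2: P_1 has equation 28x + 28y - 42z = -112.
sin θ = |n·v| / (|n||v|) = |84| / (√3332 · √4) = 0.72761.
θ ≈ 46.7°.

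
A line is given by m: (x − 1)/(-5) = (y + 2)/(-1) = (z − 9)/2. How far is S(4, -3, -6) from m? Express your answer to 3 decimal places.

13.056

m has direction (-5, -1, 2) through (1, -2, 9).
Taking (1, -2, 9) on m with direction v = (-5, -1, 2): w = S − (1, -2, 9) = (3, -1, -15), and w × v = (-17, 69, -8).
Distance = |w × v| / |v| = √5114 / √30 ≈ 13.056.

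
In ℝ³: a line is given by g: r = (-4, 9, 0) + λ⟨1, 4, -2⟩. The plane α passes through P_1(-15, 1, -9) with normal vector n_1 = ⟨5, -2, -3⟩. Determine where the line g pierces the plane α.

(-8, -7, 8)

α: n_1·r = n_1·P_1 gives 5x - 2y - 3z = -50.
Substitute r = (-4, 9, 0) + t(1, 4, -2) into the plane: -38 + 3t = -50, so t = -4.
Intersection: (-4, 9, 0) + (-4)·(1, 4, -2) = (-8, -7, 8).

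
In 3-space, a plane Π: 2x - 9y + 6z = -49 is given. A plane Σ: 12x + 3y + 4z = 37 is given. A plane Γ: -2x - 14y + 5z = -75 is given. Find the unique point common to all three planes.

Solving the 3×3 linear system 2x - 9y + 6z = -49, 12x + 3y + 4z = 37, -2x - 14y + 5z = -75 (e.g. by elimination or Cramer's rule, determinant = -218) gives (4, 3, -5).

(4, 3, -5)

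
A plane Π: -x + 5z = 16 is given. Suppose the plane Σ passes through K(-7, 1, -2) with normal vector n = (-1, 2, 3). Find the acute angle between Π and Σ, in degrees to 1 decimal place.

33.0

Σ: n·r = n·K gives -x + 2y + 3z = 3.
cos θ = |n₁·n₂| / (|n₁||n₂|) = |16| / (√26 · √14).
θ = arccos(0.83863) ≈ 33.0°.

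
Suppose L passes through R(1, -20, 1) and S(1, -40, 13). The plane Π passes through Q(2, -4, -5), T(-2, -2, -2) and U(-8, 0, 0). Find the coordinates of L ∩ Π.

A direction vector for L is S − R = (0, -20, 12).
QT = (-4, 2, 3), QU = (-10, 4, 5); a normal to Π is QT × QU = (-2, -10, 4).
Using Q: Π has equation -2x - 10y + 4z = 16.
Substitute r = (1, -20, 1) + t(0, -20, 12) into the plane: 202 + 248t = 16, so t = -3/4.
Intersection: (1, -20, 1) + (-3/4)·(0, -20, 12) = (1, -5, -8).

(1, -5, -8)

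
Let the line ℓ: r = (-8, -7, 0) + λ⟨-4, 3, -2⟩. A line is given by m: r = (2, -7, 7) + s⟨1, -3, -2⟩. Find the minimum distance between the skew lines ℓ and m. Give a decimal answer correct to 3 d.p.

Common perpendicular direction n = (-4, 3, -2) × (1, -3, -2) = (-12, -10, 9).
With w = (2, -7, 7) − (-8, -7, 0) = (10, 0, 7), w · n = -57.
Distance = |w · n| / |n| = |-57| / √325 ≈ 3.162.

3.162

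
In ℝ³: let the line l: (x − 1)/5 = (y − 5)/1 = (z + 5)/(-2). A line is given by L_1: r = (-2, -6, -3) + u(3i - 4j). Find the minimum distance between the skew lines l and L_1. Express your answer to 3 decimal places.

1.754

l has direction (5, 1, -2) through (1, 5, -5).
Common perpendicular direction n = (5, 1, -2) × (3, -4, 0) = (-8, -6, -23).
With w = (-2, -6, -3) − (1, 5, -5) = (-3, -11, 2), w · n = 44.
Distance = |w · n| / |n| = |44| / √629 ≈ 1.754.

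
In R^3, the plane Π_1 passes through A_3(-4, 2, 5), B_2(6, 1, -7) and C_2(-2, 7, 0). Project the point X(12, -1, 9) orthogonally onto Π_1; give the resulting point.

(2, -5, 1)

A_3B_2 = (10, -1, -12), A_3C_2 = (2, 5, -5); a normal to Π_1 is A_3B_2 × A_3C_2 = (65, 26, 52).
Using A_3: Π_1 has equation 65x + 26y + 52z = 52.
Foot = X − λn with λ = (n·X − d)/|n|² = (1222 − 52)/7605 = 2/13.
Foot = (12, -1, 9) − (2/13)·(65, 26, 52) = (2, -5, 1).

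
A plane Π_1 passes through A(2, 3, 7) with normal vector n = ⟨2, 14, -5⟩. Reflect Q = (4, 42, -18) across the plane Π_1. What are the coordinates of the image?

(-8, -42, 12)

Π_1: n·r = n·A gives 2x + 14y - 5z = 11.
λ = (n·Q − d)/|n|² = (686 − 11)/225 = 3.
Reflection = Q − 2λn = (4, 42, -18) − 6·(2, 14, -5) = (-8, -42, 12).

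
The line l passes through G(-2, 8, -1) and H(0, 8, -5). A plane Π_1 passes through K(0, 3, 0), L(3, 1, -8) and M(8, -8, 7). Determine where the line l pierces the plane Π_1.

(-5, 8, 5)

A direction vector for l is H − G = (2, 0, -4).
KL = (3, -2, -8), KM = (8, -11, 7); a normal to Π_1 is KL × KM = (-102, -85, -17).
Using K: Π_1 has equation -102x - 85y - 17z = -255.
Substitute r = (-2, 8, -1) + t(2, 0, -4) into the plane: -459 + (-136)t = -255, so t = -3/2.
Intersection: (-2, 8, -1) + (-3/2)·(2, 0, -4) = (-5, 8, 5).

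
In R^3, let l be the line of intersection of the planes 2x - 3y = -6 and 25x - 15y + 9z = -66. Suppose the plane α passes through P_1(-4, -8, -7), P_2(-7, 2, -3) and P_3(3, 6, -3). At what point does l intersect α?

Direction of l: (2, -3, 0) × (25, -15, 9) = (-27, -18, 45).
A point on l: solving the two plane equations with x = 3 gives (3, 4, -9).
P_1P_2 = (-3, 10, 4), P_1P_3 = (7, 14, 4); a normal to α is P_1P_2 × P_1P_3 = (-16, 40, -112).
Using P_1: α has equation -16x + 40y - 112z = 528.
Substitute r = (3, 4, -9) + t(-27, -18, 45) into the plane: 1120 + (-5328)t = 528, so t = 1/9.
Intersection: (3, 4, -9) + (1/9)·(-27, -18, 45) = (0, 2, -4).

(0, 2, -4)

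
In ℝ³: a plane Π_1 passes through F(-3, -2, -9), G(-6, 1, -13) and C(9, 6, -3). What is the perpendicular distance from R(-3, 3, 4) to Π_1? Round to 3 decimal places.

FG = (-3, 3, -4), FC = (12, 8, 6); a normal to Π_1 is FG × FC = (50, -30, -60).
Using F: Π_1 has equation 50x - 30y - 60z = 450.
n·R − d = (50)·(-3) + (-30)·(3) + (-60)·(4) − 450 = -930; |n| = √7000.
Distance = |-930| / √7000 = 930/√7000 ≈ 11.116.

11.116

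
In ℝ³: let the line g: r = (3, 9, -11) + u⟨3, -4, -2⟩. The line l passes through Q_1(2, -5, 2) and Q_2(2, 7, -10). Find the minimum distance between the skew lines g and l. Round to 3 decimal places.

1.225

A direction vector for l is Q_2 − Q_1 = (0, 12, -12).
Common perpendicular direction n = (3, -4, -2) × (0, 12, -12) = (72, 36, 36).
With w = (2, -5, 2) − (3, 9, -11) = (-1, -14, 13), w · n = -108.
Distance = |w · n| / |n| = |-108| / √7776 ≈ 1.225.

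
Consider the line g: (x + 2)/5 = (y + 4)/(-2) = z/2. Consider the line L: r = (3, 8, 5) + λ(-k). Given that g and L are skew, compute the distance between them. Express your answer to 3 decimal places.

g has direction (5, -2, 2) through (-2, -4, 0).
Common perpendicular direction n = (5, -2, 2) × (0, 0, -1) = (2, 5, 0).
With w = (3, 8, 5) − (-2, -4, 0) = (5, 12, 5), w · n = 70.
Distance = |w · n| / |n| = |70| / √29 ≈ 12.999.

12.999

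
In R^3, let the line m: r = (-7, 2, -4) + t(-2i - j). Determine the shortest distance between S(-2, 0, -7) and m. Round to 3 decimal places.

Taking (-7, 2, -4) on m with direction v = (-2, -1, 0): w = S − (-7, 2, -4) = (5, -2, -3), and w × v = (-3, 6, -9).
Distance = |w × v| / |v| = √126 / √5 ≈ 5.020.

5.020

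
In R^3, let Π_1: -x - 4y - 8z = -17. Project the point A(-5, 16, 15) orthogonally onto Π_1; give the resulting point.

(-7, 8, -1)

Foot = A − λn with λ = (n·A − d)/|n|² = (-179 − (-17))/81 = -2.
Foot = (-5, 16, 15) − (-2)·(-1, -4, -8) = (-7, 8, -1).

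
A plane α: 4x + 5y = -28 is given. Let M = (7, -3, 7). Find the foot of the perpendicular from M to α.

(3, -8, 7)

Foot = M − λn with λ = (n·M − d)/|n|² = (13 − (-28))/41 = 1.
Foot = (7, -3, 7) − 1·(4, 5, 0) = (3, -8, 7).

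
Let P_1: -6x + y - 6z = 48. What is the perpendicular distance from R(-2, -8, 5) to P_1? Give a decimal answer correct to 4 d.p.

8.6610

n·R − d = (-6)·(-2) + (1)·(-8) + (-6)·(5) − 48 = -74; |n| = √73.
Distance = |-74| / √73 = 74/√73 ≈ 8.6610.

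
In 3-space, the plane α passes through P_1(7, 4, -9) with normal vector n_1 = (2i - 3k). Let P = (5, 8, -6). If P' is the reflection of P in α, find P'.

α: n_1·r = n_1·P_1 gives 2x - 3z = 41.
λ = (n·P − d)/|n|² = (28 − 41)/13 = -1.
Reflection = P − 2λn = (5, 8, -6) − (-2)·(2, 0, -3) = (9, 8, -12).

(9, 8, -12)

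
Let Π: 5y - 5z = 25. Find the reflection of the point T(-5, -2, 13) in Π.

λ = (n·T − d)/|n|² = (-75 − 25)/50 = -2.
Reflection = T − 2λn = (-5, -2, 13) − (-4)·(0, 5, -5) = (-5, 18, -7).

(-5, 18, -7)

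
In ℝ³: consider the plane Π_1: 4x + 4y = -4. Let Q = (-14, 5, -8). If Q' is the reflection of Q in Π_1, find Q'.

λ = (n·Q − d)/|n|² = (-36 − (-4))/32 = -1.
Reflection = Q − 2λn = (-14, 5, -8) − (-2)·(4, 4, 0) = (-6, 13, -8).

(-6, 13, -8)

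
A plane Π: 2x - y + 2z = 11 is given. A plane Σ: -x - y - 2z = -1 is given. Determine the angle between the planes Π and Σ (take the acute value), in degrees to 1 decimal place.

cos θ = |n₁·n₂| / (|n₁||n₂|) = |-5| / (√9 · √6).
θ = arccos(0.68041) ≈ 47.1°.

47.1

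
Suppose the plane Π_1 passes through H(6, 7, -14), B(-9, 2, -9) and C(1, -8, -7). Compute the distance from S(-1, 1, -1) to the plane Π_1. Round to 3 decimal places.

HB = (-15, -5, 5), HC = (-5, -15, 7); a normal to Π_1 is HB × HC = (40, 80, 200).
Using H: Π_1 has equation 40x + 80y + 200z = -2000.
n·S − d = (40)·(-1) + (80)·(1) + (200)·(-1) − (-2000) = 1840; |n| = √48000.
Distance = |1840| / √48000 = 1840/√48000 ≈ 8.398.

8.398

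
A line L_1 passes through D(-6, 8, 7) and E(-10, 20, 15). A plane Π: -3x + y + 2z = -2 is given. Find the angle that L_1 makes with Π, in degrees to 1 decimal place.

A direction vector for L_1 is E − D = (-4, 12, 8).
sin θ = |n·v| / (|n||v|) = |40| / (√14 · √224) = 0.71429.
θ ≈ 45.6°.

45.6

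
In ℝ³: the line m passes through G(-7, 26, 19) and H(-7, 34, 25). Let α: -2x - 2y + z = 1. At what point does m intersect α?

A direction vector for m is H − G = (0, 8, 6).
Substitute r = (-7, 26, 19) + t(0, 8, 6) into the plane: -19 + (-10)t = 1, so t = -2.
Intersection: (-7, 26, 19) + (-2)·(0, 8, 6) = (-7, 10, 7).

(-7, 10, 7)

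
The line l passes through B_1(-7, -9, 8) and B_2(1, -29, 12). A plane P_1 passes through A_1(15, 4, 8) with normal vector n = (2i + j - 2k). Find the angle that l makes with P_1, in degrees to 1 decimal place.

10.5

A direction vector for l is B_2 − B_1 = (8, -20, 4).
P_1: n·r = n·A_1 gives 2x + y - 2z = 18.
sin θ = |n·v| / (|n||v|) = |-12| / (√9 · √480) = 0.18257.
θ ≈ 10.5°.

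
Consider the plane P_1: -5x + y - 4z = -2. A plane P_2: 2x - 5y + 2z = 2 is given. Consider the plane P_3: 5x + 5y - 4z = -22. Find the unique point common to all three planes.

(-2, 0, 3)

Solving the 3×3 linear system -5x + y - 4z = -2, 2x - 5y + 2z = 2, 5x + 5y - 4z = -22 (e.g. by elimination or Cramer's rule, determinant = -172) gives (-2, 0, 3).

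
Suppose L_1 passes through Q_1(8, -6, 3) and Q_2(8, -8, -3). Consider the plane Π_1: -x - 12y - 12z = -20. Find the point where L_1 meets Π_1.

(8, -5, 6)

A direction vector for L_1 is Q_2 − Q_1 = (0, -2, -6).
Substitute r = (8, -6, 3) + t(0, -2, -6) into the plane: 28 + 96t = -20, so t = -1/2.
Intersection: (8, -6, 3) + (-1/2)·(0, -2, -6) = (8, -5, 6).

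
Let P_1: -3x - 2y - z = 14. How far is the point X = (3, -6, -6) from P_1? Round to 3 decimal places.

1.336

n·X − d = (-3)·(3) + (-2)·(-6) + (-1)·(-6) − 14 = -5; |n| = √14.
Distance = |-5| / √14 = 5/√14 ≈ 1.336.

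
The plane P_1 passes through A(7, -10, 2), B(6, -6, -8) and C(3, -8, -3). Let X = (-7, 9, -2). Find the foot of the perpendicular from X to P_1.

(-7, -6, -8)

AB = (-1, 4, -10), AC = (-4, 2, -5); a normal to P_1 is AB × AC = (0, 35, 14).
Using A: P_1 has equation 35y + 14z = -322.
Foot = X − λn with λ = (n·X − d)/|n|² = (287 − (-322))/1421 = 3/7.
Foot = (-7, 9, -2) − (3/7)·(0, 35, 14) = (-7, -6, -8).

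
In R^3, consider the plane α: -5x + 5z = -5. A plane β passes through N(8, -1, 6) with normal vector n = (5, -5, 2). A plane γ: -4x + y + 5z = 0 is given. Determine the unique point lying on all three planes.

(7, -2, 6)

β: n·r = n·N gives 5x - 5y + 2z = 57.
Solving the 3×3 linear system -5x + 5z = -5, 5x - 5y + 2z = 57, -4x + y + 5z = 0 (e.g. by elimination or Cramer's rule, determinant = 60) gives (7, -2, 6).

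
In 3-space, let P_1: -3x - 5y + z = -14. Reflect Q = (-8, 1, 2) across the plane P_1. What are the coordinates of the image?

(-2, 11, 0)

λ = (n·Q − d)/|n|² = (21 − (-14))/35 = 1.
Reflection = Q − 2λn = (-8, 1, 2) − 2·(-3, -5, 1) = (-2, 11, 0).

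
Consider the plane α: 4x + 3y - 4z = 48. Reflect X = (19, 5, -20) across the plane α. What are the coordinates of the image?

(-5, -13, 4)

λ = (n·X − d)/|n|² = (171 − 48)/41 = 3.
Reflection = X − 2λn = (19, 5, -20) − 6·(4, 3, -4) = (-5, -13, 4).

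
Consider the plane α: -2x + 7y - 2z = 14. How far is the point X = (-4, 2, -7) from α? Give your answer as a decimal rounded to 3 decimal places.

n·X − d = (-2)·(-4) + (7)·(2) + (-2)·(-7) − 14 = 22; |n| = √57.
Distance = |22| / √57 = 22/√57 ≈ 2.914.

2.914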